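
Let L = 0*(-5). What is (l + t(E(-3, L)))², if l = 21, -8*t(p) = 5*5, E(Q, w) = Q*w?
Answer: 20449/64 ≈ 319.52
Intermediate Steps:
L = 0
t(p) = -25/8 (t(p) = -5*5/8 = -⅛*25 = -25/8)
(l + t(E(-3, L)))² = (21 - 25/8)² = (143/8)² = 20449/64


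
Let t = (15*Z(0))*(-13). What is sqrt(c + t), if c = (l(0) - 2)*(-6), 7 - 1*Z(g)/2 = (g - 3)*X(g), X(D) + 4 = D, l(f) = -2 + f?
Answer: sqrt(1974) ≈ 44.430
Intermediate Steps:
X(D) = -4 + D
Z(g) = 14 - 2*(-4 + g)*(-3 + g) (Z(g) = 14 - 2*(g - 3)*(-4 + g) = 14 - 2*(-3 + g)*(-4 + g) = 14 - 2*(-4 + g)*(-3 + g))
c = 24 (c = ((-2 + 0) - 2)*(-6) = (-2 - 2)*(-6) = -4*(-6) = 24)
t = 1950 (t = (15*(-10 - 2*0**2 + 14*0))*(-13) = (15*(-10 - 2*0 + 0))*(-13) = (15*(-10 + 0 + 0))*(-13) = (15*(-10))*(-13) = -150*(-13) = 1950)
sqrt(c + t) = sqrt(24 + 1950) = sqrt(1974)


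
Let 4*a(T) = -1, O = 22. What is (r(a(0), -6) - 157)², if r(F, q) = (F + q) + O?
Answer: 319225/16 ≈ 19952.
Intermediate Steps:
a(T) = -¼ (a(T) = (¼)*(-1) = -¼)
r(F, q) = 22 + F + q (r(F, q) = (F + q) + 22 = 22 + F + q)
(r(a(0), -6) - 157)² = ((22 - ¼ - 6) - 157)² = (63/4 - 157)² = (-565/4)² = 319225/16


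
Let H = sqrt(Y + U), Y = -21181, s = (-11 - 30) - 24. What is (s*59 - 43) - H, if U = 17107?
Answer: -3878 - I*sqrt(4074) ≈ -3878.0 - 63.828*I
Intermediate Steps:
s = -65 (s = -41 - 24 = -65)
H = I*sqrt(4074) (H = sqrt(-21181 + 17107) = sqrt(-4074) = I*sqrt(4074) ≈ 63.828*I)
(s*59 - 43) - H = (-65*59 - 43) - I*sqrt(4074) = (-3835 - 43) - I*sqrt(4074) = -3878 - I*sqrt(4074)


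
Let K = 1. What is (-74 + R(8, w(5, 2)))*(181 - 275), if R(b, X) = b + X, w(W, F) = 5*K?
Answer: 5734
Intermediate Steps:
w(W, F) = 5 (w(W, F) = 5*1 = 5)
R(b, X) = X + b
(-74 + R(8, w(5, 2)))*(181 - 275) = (-74 + (5 + 8))*(181 - 275) = (-74 + 13)*(-94) = -61*(-94) = 5734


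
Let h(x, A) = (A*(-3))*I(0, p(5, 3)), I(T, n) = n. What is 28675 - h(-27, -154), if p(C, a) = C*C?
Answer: 17125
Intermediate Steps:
p(C, a) = C²
h(x, A) = -75*A (h(x, A) = (A*(-3))*5² = -3*A*25 = -75*A)
28675 - h(-27, -154) = 28675 - (-75)*(-154) = 28675 - 1*11550 = 28675 - 11550 = 17125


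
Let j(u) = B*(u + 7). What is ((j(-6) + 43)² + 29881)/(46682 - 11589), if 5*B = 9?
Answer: 797201/877325 ≈ 0.90867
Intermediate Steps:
B = 9/5 (B = (⅕)*9 = 9/5 ≈ 1.8000)
j(u) = 63/5 + 9*u/5 (j(u) = 9*(u + 7)/5 = 9*(7 + u)/5 = 63/5 + 9*u/5)
((j(-6) + 43)² + 29881)/(46682 - 11589) = (((63/5 + (9/5)*(-6)) + 43)² + 29881)/(46682 - 11589) = (((63/5 - 54/5) + 43)² + 29881)/35093 = ((9/5 + 43)² + 29881)*(1/35093) = ((224/5)² + 29881)*(1/35093) = (50176/25 + 29881)*(1/35093) = (797201/25)*(1/35093) = 797201/877325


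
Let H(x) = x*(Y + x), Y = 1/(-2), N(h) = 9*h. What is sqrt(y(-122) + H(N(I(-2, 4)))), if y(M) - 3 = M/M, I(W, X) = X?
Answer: sqrt(1282) ≈ 35.805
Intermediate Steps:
Y = -1/2 ≈ -0.50000
y(M) = 4 (y(M) = 3 + M/M = 3 + 1 = 4)
H(x) = x*(-1/2 + x)
sqrt(y(-122) + H(N(I(-2, 4)))) = sqrt(4 + (9*4)*(-1/2 + 9*4)) = sqrt(4 + 36*(-1/2 + 36)) = sqrt(4 + 36*(71/2)) = sqrt(4 + 1278) = sqrt(1282)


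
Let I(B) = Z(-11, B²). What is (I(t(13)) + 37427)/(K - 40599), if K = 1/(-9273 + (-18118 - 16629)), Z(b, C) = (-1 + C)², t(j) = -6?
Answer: -1701461040/1787167981 ≈ -0.95204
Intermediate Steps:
I(B) = (-1 + B²)²
K = -1/44020 (K = 1/(-9273 - 34747) = 1/(-44020) = -1/44020 ≈ -2.2717e-5)
(I(t(13)) + 37427)/(K - 40599) = ((-1 + (-6)²)² + 37427)/(-1/44020 - 40599) = ((-1 + 36)² + 37427)/(-1787167981/44020) = (35² + 37427)*(-44020/1787167981) = (1225 + 37427)*(-44020/1787167981) = 38652*(-44020/1787167981) = -1701461040/1787167981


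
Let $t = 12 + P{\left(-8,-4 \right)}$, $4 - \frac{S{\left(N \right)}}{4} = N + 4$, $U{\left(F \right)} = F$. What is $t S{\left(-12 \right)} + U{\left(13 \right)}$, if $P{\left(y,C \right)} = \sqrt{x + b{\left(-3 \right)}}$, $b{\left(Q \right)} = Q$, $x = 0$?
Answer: $589 + 48 i \sqrt{3} \approx 589.0 + 83.138 i$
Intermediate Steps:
$P{\left(y,C \right)} = i \sqrt{3}$ ($P{\left(y,C \right)} = \sqrt{0 - 3} = \sqrt{-3} = i \sqrt{3}$)
$S{\left(N \right)} = - 4 N$ ($S{\left(N \right)} = 16 - 4 \left(N + 4\right) = 16 - 4 \left(4 + N\right) = 16 - \left(16 + 4 N\right) = - 4 N$)
$t = 12 + i \sqrt{3} \approx 12.0 + 1.732 i$
$t S{\left(-12 \right)} + U{\left(13 \right)} = \left(12 + i \sqrt{3}\right) \left(\left(-4\right) \left(-12\right)\right) + 13 = \left(12 + i \sqrt{3}\right) 48 + 13 = \left(576 + 48 i \sqrt{3}\right) + 13 = 589 + 48 i \sqrt{3}$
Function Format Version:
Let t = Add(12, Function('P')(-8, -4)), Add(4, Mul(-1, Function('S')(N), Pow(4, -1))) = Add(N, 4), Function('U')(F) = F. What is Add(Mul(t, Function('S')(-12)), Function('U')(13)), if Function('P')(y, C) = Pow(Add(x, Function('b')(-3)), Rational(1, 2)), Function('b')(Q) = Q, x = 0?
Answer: Add(589, Mul(48, I, Pow(3, Rational(1, 2)))) ≈ Add(589.00, Mul(83.138, I))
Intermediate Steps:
Function('P')(y, C) = Mul(I, Pow(3, Rational(1, 2))) (Function('P')(y, C) = Pow(Add(0, -3), Rational(1, 2)) = Pow(-3, Rational(1, 2)) = Mul(I, Pow(3, Rational(1, 2))))
Function('S')(N) = Mul(-4, N) (Function('S')(N) = Add(16, Mul(-4, Add(N, 4))) = Add(16, Mul(-4, Add(4, N))) = Add(16, Add(-16, Mul(-4, N))) = Mul(-4, N))
t = Add(12, Mul(I, Pow(3, Rational(1, 2)))) ≈ Add(12.000, Mul(1.7320, I))
Add(Mul(t, Function('S')(-12)), Function('U')(13)) = Add(Mul(Add(12, Mul(I, Pow(3, Rational(1, 2)))), Mul(-4, -12)), 13) = Add(Mul(Add(12, Mul(I, Pow(3, Rational(1, 2)))), 48), 13) = Add(Add(576, Mul(48, I, Pow(3, Rational(1, 2)))), 13) = Add(589, Mul(48, I, Pow(3, Rational(1, 2))))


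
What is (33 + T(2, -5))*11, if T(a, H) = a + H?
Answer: 330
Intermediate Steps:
T(a, H) = H + a
(33 + T(2, -5))*11 = (33 + (-5 + 2))*11 = (33 - 3)*11 = 30*11 = 330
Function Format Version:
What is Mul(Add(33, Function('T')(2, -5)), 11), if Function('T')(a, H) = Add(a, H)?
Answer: 330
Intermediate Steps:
Function('T')(a, H) = Add(H, a)
Mul(Add(33, Function('T')(2, -5)), 11) = Mul(Add(33, Add(-5, 2)), 11) = Mul(Add(33, -3), 11) = Mul(30, 11) = 330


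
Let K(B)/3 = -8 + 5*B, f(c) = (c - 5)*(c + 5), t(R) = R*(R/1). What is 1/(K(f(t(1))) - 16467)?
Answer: -1/16851 ≈ -5.9344e-5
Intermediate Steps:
t(R) = R**2 (t(R) = R*(R*1) = R*R = R**2)
f(c) = (-5 + c)*(5 + c)
K(B) = -24 + 15*B (K(B) = 3*(-8 + 5*B) = -24 + 15*B)
1/(K(f(t(1))) - 16467) = 1/((-24 + 15*(-25 + (1**2)**2)) - 16467) = 1/((-24 + 15*(-25 + 1**2)) - 16467) = 1/((-24 + 15*(-25 + 1)) - 16467) = 1/((-24 + 15*(-24)) - 16467) = 1/((-24 - 360) - 16467) = 1/(-384 - 16467) = 1/(-16851) = -1/16851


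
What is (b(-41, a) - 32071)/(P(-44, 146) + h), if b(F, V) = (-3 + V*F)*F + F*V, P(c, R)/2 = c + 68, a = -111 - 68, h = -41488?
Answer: 81377/10360 ≈ 7.8549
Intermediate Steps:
a = -179
P(c, R) = 136 + 2*c (P(c, R) = 2*(c + 68) = 2*(68 + c) = 136 + 2*c)
b(F, V) = F*V + F*(-3 + F*V) (b(F, V) = (-3 + F*V)*F + F*V = F*(-3 + F*V) + F*V = F*V + F*(-3 + F*V))
(b(-41, a) - 32071)/(P(-44, 146) + h) = (-41*(-3 - 179 - 41*(-179)) - 32071)/((136 + 2*(-44)) - 41488) = (-41*(-3 - 179 + 7339) - 32071)/((136 - 88) - 41488) = (-41*7157 - 32071)/(48 - 41488) = (-293437 - 32071)/(-41440) = -325508*(-1/41440) = 81377/10360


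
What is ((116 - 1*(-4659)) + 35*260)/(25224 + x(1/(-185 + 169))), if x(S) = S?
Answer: 222000/403583 ≈ 0.55007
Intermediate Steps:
((116 - 1*(-4659)) + 35*260)/(25224 + x(1/(-185 + 169))) = ((116 - 1*(-4659)) + 35*260)/(25224 + 1/(-185 + 169)) = ((116 + 4659) + 9100)/(25224 + 1/(-16)) = (4775 + 9100)/(25224 - 1/16) = 13875/(403583/16) = 13875*(16/403583) = 222000/403583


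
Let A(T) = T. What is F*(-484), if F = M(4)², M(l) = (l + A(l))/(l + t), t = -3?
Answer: -30976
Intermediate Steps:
M(l) = 2*l/(-3 + l) (M(l) = (l + l)/(l - 3) = (2*l)/(-3 + l) = 2*l/(-3 + l))
F = 64 (F = (2*4/(-3 + 4))² = (2*4/1)² = (2*4*1)² = 8² = 64)
F*(-484) = 64*(-484) = -30976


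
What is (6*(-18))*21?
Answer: -2268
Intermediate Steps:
(6*(-18))*21 = -108*21 = -2268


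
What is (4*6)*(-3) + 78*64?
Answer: 4920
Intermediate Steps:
(4*6)*(-3) + 78*64 = 24*(-3) + 4992 = -72 + 4992 = 4920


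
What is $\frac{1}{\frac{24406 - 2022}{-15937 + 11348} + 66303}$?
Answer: $\frac{4589}{304242083} \approx 1.5083 \cdot 10^{-5}$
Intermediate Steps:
$\frac{1}{\frac{24406 - 2022}{-15937 + 11348} + 66303} = \frac{1}{\frac{22384}{-4589} + 66303} = \frac{1}{22384 \left(- \frac{1}{4589}\right) + 66303} = \frac{1}{- \frac{22384}{4589} + 66303} = \frac{1}{\frac{304242083}{4589}} = \frac{4589}{304242083}$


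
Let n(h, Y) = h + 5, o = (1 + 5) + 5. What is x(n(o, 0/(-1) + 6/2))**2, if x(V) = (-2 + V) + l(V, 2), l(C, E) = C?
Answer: 900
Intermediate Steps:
o = 11 (o = 6 + 5 = 11)
n(h, Y) = 5 + h
x(V) = -2 + 2*V (x(V) = (-2 + V) + V = -2 + 2*V)
x(n(o, 0/(-1) + 6/2))**2 = (-2 + 2*(5 + 11))**2 = (-2 + 2*16)**2 = (-2 + 32)**2 = 30**2 = 900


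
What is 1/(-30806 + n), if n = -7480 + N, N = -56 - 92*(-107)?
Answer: -1/28498 ≈ -3.5090e-5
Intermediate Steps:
N = 9788 (N = -56 + 9844 = 9788)
n = 2308 (n = -7480 + 9788 = 2308)
1/(-30806 + n) = 1/(-30806 + 2308) = 1/(-28498) = -1/28498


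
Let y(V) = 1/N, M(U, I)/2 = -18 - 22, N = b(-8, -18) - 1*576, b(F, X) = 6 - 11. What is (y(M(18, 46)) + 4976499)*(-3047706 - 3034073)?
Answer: -17584526885828122/581 ≈ -3.0266e+13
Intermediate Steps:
b(F, X) = -5
N = -581 (N = -5 - 1*576 = -5 - 576 = -581)
M(U, I) = -80 (M(U, I) = 2*(-18 - 22) = 2*(-40) = -80)
y(V) = -1/581 (y(V) = 1/(-581) = -1/581)
(y(M(18, 46)) + 4976499)*(-3047706 - 3034073) = (-1/581 + 4976499)*(-3047706 - 3034073) = (2891345918/581)*(-6081779) = -17584526885828122/581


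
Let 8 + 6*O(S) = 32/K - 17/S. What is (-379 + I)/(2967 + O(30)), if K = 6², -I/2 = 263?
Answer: -488700/1601489 ≈ -0.30515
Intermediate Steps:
I = -526 (I = -2*263 = -526)
K = 36
O(S) = -32/27 - 17/(6*S) (O(S) = -4/3 + (32/36 - 17/S)/6 = -4/3 + (32*(1/36) - 17/S)/6 = -4/3 + (8/9 - 17/S)/6 = -4/3 + (4/27 - 17/(6*S)) = -32/27 - 17/(6*S))
(-379 + I)/(2967 + O(30)) = (-379 - 526)/(2967 + (1/54)*(-153 - 64*30)/30) = -905/(2967 + (1/54)*(1/30)*(-153 - 1920)) = -905/(2967 + (1/54)*(1/30)*(-2073)) = -905/(2967 - 691/540) = -905/1601489/540 = -905*540/1601489 = -488700/1601489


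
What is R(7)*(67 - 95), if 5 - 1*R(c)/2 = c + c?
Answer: 504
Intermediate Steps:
R(c) = 10 - 4*c (R(c) = 10 - 2*(c + c) = 10 - 4*c)
R(7)*(67 - 95) = (10 - 4*7)*(67 - 95) = (10 - 28)*(-28) = -18*(-28) = 504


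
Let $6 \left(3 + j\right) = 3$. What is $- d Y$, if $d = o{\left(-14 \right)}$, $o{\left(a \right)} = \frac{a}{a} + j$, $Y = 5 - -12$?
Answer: $\frac{51}{2} \approx 25.5$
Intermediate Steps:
$j = - \frac{5}{2}$ ($j = -3 + \frac{1}{6} \cdot 3 = -3 + \frac{1}{2} = - \frac{5}{2} \approx -2.5$)
$Y = 17$ ($Y = 5 + 12 = 17$)
$o{\left(a \right)} = - \frac{3}{2}$ ($o{\left(a \right)} = \frac{a}{a} - \frac{5}{2} = 1 - \frac{5}{2} = - \frac{3}{2}$)
$d = - \frac{3}{2} \approx -1.5$
$- d Y = - \frac{\left(-3\right) 17}{2} = \left(-1\right) \left(- \frac{51}{2}\right) = \frac{51}{2}$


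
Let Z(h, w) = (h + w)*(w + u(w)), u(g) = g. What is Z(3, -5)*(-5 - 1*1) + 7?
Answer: -113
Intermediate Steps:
Z(h, w) = 2*w*(h + w) (Z(h, w) = (h + w)*(w + w) = (h + w)*(2*w) = 2*w*(h + w))
Z(3, -5)*(-5 - 1*1) + 7 = (2*(-5)*(3 - 5))*(-5 - 1*1) + 7 = (2*(-5)*(-2))*(-5 - 1) + 7 = 20*(-6) + 7 = -120 + 7 = -113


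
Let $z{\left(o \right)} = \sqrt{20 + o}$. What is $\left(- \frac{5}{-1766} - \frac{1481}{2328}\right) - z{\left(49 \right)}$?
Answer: $- \frac{1301903}{2055624} - \sqrt{69} \approx -8.94$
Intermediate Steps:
$\left(- \frac{5}{-1766} - \frac{1481}{2328}\right) - z{\left(49 \right)} = \left(- \frac{5}{-1766} - \frac{1481}{2328}\right) - \sqrt{20 + 49} = \left(\left(-5\right) \left(- \frac{1}{1766}\right) - \frac{1481}{2328}\right) - \sqrt{69} = \left(\frac{5}{1766} - \frac{1481}{2328}\right) - \sqrt{69} = - \frac{1301903}{2055624} - \sqrt{69}$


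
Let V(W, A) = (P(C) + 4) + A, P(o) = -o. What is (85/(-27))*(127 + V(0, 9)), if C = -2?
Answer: -12070/27 ≈ -447.04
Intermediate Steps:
V(W, A) = 6 + A (V(W, A) = (-1*(-2) + 4) + A = (2 + 4) + A = 6 + A)
(85/(-27))*(127 + V(0, 9)) = (85/(-27))*(127 + (6 + 9)) = (85*(-1/27))*(127 + 15) = -85/27*142 = -12070/27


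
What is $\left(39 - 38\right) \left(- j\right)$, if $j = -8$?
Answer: $8$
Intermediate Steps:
$\left(39 - 38\right) \left(- j\right) = \left(39 - 38\right) \left(\left(-1\right) \left(-8\right)\right) = 1 \cdot 8 = 8$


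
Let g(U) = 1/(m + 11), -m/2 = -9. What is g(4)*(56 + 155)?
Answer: 211/29 ≈ 7.2759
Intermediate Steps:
m = 18 (m = -2*(-9) = 18)
g(U) = 1/29 (g(U) = 1/(18 + 11) = 1/29)
g(4)*(56 + 155) = (56 + 155)/29 = (1/29)*211 = 211/29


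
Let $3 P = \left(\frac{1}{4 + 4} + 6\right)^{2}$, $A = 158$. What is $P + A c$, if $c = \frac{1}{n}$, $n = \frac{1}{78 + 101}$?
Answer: $\frac{5432545}{192} \approx 28295.0$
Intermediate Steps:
$n = \frac{1}{179} \approx 0.0055866$
$P = \frac{2401}{192}$ ($P = \frac{\left(\frac{1}{4 + 4} + 6\right)^{2}}{3} = \frac{\left(\frac{1}{8} + 6\right)^{2}}{3} = \frac{\left(\frac{49}{8}\right)^{2}}{3} = \frac{1}{3} \cdot \frac{2401}{64} = \frac{2401}{192} \approx 12.505$)
$c = 179$ ($c = \frac{1}{\frac{1}{179}} = 179$)
$P + A c = \frac{2401}{192} + 158 \cdot 179 = \frac{2401}{192} + 28282 = \frac{5432545}{192}$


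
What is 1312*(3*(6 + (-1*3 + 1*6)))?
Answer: 35424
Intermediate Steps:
1312*(3*(6 + (-1*3 + 1*6))) = 1312*(3*(6 + (-3 + 6))) = 1312*(3*(6 + 3)) = 1312*(3*9) = 1312*27 = 35424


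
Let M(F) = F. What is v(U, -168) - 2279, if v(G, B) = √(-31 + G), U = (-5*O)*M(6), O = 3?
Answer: -2279 + 11*I ≈ -2279.0 + 11.0*I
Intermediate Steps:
U = -90 (U = -5*3*6 = -15*6 = -90)
v(U, -168) - 2279 = √(-31 - 90) - 2279 = √(-121) - 2279 = 11*I - 2279 = -2279 + 11*I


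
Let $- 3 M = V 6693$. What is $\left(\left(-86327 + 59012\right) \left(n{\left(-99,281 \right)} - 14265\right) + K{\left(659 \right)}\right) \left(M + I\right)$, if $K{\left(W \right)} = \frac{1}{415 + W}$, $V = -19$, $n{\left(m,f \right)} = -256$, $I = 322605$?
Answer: $\frac{77742363768084967}{537} \approx 1.4477 \cdot 10^{14}$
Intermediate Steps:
$M = 42389$ ($M = - \frac{\left(-19\right) 6693}{3} = \left(- \frac{1}{3}\right) \left(-127167\right) = 42389$)
$\left(\left(-86327 + 59012\right) \left(n{\left(-99,281 \right)} - 14265\right) + K{\left(659 \right)}\right) \left(M + I\right) = \left(\left(-86327 + 59012\right) \left(-256 - 14265\right) + \frac{1}{415 + 659}\right) \left(42389 + 322605\right) = \left(\left(-27315\right) \left(-14521\right) + \frac{1}{1074}\right) 364994 = \left(396641115 + \frac{1}{1074}\right) 364994 = \frac{425992557511}{1074} \cdot 364994 = \frac{77742363768084967}{537}$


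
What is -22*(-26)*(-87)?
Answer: -49764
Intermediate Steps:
-22*(-26)*(-87) = 572*(-87) = -49764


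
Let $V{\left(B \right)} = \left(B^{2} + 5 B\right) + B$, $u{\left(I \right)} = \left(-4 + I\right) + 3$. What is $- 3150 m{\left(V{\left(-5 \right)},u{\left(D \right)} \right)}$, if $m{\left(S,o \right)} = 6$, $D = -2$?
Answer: $-18900$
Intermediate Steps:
$u{\left(I \right)} = -1 + I$
$V{\left(B \right)} = B^{2} + 6 B$
$- 3150 m{\left(V{\left(-5 \right)},u{\left(D \right)} \right)} = \left(-3150\right) 6 = -18900$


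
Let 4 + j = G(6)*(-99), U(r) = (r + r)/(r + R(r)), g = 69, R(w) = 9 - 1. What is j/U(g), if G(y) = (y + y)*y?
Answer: -274582/69 ≈ -3979.4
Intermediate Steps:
R(w) = 8
U(r) = 2*r/(8 + r) (U(r) = (r + r)/(r + 8) = (2*r)/(8 + r) = 2*r/(8 + r))
G(y) = 2*y² (G(y) = (2*y)*y = 2*y²)
j = -7132 (j = -4 + (2*6²)*(-99) = -4 + (2*36)*(-99) = -4 + 72*(-99) = -4 - 7128 = -7132)
j/U(g) = -7132/(2*69/(8 + 69)) = -7132/(2*69/77) = -7132/(2*69*(1/77)) = -7132/138/77 = -7132*77/138 = -274582/69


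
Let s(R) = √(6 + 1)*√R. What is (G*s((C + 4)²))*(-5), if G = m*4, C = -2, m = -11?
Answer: 440*√7 ≈ 1164.1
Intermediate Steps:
G = -44 (G = -11*4 = -44)
s(R) = √7*√R
(G*s((C + 4)²))*(-5) = -44*√7*√((-2 + 4)²)*(-5) = -44*√7*√(2²)*(-5) = -44*√7*√4*(-5) = -44*√7*2*(-5) = -88*√7*(-5) = 440*√7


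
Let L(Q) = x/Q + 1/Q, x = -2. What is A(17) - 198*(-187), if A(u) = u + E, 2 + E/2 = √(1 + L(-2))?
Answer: 37039 + √6 ≈ 37041.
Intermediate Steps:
L(Q) = -1/Q (L(Q) = -2/Q + 1/Q = -1/Q)
E = -4 + √6 (E = -4 + 2*√(1 - 1/(-2)) = -4 + 2*√(1 - 1*(-½)) = -4 + 2*√(1 + ½) = -4 + 2*√(3/2) = -4 + 2*(√6/2) = -4 + √6 ≈ -1.5505)
A(u) = -4 + u + √6 (A(u) = u + (-4 + √6) = -4 + u + √6)
A(17) - 198*(-187) = (-4 + 17 + √6) - 198*(-187) = (13 + √6) + 37026 = 37039 + √6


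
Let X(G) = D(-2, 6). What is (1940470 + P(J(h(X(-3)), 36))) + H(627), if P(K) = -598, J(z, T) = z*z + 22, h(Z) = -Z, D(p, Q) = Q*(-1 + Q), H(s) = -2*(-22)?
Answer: 1939916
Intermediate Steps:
H(s) = 44
X(G) = 30 (X(G) = 6*(-1 + 6) = 6*5 = 30)
J(z, T) = 22 + z² (J(z, T) = z² + 22 = 22 + z²)
(1940470 + P(J(h(X(-3)), 36))) + H(627) = (1940470 - 598) + 44 = 1939872 + 44 = 1939916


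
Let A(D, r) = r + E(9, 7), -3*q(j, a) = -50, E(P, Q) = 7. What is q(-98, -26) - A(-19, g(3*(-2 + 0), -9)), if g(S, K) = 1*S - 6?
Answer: 65/3 ≈ 21.667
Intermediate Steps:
q(j, a) = 50/3 (q(j, a) = -⅓*(-50) = 50/3)
g(S, K) = -6 + S (g(S, K) = S - 6 = -6 + S)
A(D, r) = 7 + r (A(D, r) = r + 7 = 7 + r)
q(-98, -26) - A(-19, g(3*(-2 + 0), -9)) = 50/3 - (7 + (-6 + 3*(-2 + 0))) = 50/3 - (7 + (-6 + 3*(-2))) = 50/3 - (7 + (-6 - 6)) = 50/3 - (7 - 12) = 50/3 - 1*(-5) = 50/3 + 5 = 65/3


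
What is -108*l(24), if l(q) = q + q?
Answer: -5184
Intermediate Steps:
l(q) = 2*q
-108*l(24) = -216*24 = -108*48 = -5184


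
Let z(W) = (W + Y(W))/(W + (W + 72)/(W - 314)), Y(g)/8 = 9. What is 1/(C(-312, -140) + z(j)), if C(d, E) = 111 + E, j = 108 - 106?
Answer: 275/3569 ≈ 0.077052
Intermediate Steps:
Y(g) = 72 (Y(g) = 8*9 = 72)
j = 2
z(W) = (72 + W)/(W + (72 + W)/(-314 + W)) (z(W) = (W + 72)/(W + (W + 72)/(W - 314)) = (72 + W)/(W + (72 + W)/(-314 + W)))
1/(C(-312, -140) + z(j)) = 1/((111 - 140) + (-22608 + 2² - 242*2)/(72 + 2² - 313*2)) = 1/(-29 + (-22608 + 4 - 484)/(72 + 4 - 626)) = 1/(-29 - 23088/(-550)) = 1/(-29 - 1/550*(-23088)) = 1/(-29 + 11544/275) = 1/(3569/275) = 275/3569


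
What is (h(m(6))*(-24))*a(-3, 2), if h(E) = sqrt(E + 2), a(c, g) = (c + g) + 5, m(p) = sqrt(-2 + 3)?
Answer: -96*sqrt(3) ≈ -166.28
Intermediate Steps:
m(p) = 1 (m(p) = sqrt(1) = 1)
a(c, g) = 5 + c + g
h(E) = sqrt(2 + E)
(h(m(6))*(-24))*a(-3, 2) = (sqrt(2 + 1)*(-24))*(5 - 3 + 2) = (sqrt(3)*(-24))*4 = -24*sqrt(3)*4 = -96*sqrt(3)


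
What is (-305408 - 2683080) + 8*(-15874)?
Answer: -3115480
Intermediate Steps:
(-305408 - 2683080) + 8*(-15874) = -2988488 - 126992 = -3115480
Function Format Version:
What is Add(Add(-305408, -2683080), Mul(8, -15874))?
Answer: -3115480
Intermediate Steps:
Add(Add(-305408, -2683080), Mul(8, -15874)) = Add(-2988488, -126992) = -3115480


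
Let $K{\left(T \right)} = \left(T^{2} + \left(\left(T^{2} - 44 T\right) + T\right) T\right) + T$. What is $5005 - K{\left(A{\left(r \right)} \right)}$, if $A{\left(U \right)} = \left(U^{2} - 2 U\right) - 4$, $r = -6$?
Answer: $1089$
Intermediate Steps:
$A{\left(U \right)} = -4 + U^{2} - 2 U$
$K{\left(T \right)} = T + T^{2} + T \left(T^{2} - 43 T\right)$ ($K{\left(T \right)} = \left(T^{2} + \left(T^{2} - 43 T\right) T\right) + T = \left(T^{2} + T \left(T^{2} - 43 T\right)\right) + T = T + T^{2} + T \left(T^{2} - 43 T\right)$)
$5005 - K{\left(A{\left(r \right)} \right)} = 5005 - \left(-4 + \left(-6\right)^{2} - -12\right) \left(1 + \left(-4 + \left(-6\right)^{2} - -12\right)^{2} - 42 \left(-4 + \left(-6\right)^{2} - -12\right)\right) = 5005 - \left(-4 + 36 + 12\right) \left(1 + \left(-4 + 36 + 12\right)^{2} - 42 \left(-4 + 36 + 12\right)\right) = 5005 - 44 \left(1 + 44^{2} - 1848\right) = 5005 - 44 \left(1 + 1936 - 1848\right) = 5005 - 44 \cdot 89 = 5005 - 3916 = 1089$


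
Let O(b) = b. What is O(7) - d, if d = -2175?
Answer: 2182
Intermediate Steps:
O(7) - d = 7 - 1*(-2175) = 7 + 2175 = 2182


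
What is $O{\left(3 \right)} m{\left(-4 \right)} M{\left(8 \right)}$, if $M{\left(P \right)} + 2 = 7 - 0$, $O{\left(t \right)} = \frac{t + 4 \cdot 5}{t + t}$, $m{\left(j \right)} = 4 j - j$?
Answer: $-230$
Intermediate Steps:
$m{\left(j \right)} = 3 j$
$O{\left(t \right)} = \frac{20 + t}{2 t}$ ($O{\left(t \right)} = \frac{t + 20}{2 t} = \left(20 + t\right) \frac{1}{2 t} = \frac{20 + t}{2 t}$)
$M{\left(P \right)} = 5$ ($M{\left(P \right)} = -2 + \left(7 - 0\right) = -2 + \left(7 + 0\right) = -2 + 7 = 5$)
$O{\left(3 \right)} m{\left(-4 \right)} M{\left(8 \right)} = \frac{20 + 3}{2 \cdot 3} \cdot 3 \left(-4\right) 5 = \frac{1}{2} \cdot \frac{1}{3} \cdot 23 \left(-12\right) 5 = \frac{23}{6} \left(-12\right) 5 = \left(-46\right) 5 = -230$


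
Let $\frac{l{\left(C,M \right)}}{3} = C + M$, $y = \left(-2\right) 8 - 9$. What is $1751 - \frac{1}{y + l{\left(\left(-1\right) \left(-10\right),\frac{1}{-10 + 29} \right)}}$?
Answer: $\frac{171579}{98} \approx 1750.8$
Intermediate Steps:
$y = -25$ ($y = -16 - 9 = -25$)
$l{\left(C,M \right)} = 3 C + 3 M$ ($l{\left(C,M \right)} = 3 \left(C + M\right) = 3 C + 3 M$)
$1751 - \frac{1}{y + l{\left(\left(-1\right) \left(-10\right),\frac{1}{-10 + 29} \right)}} = 1751 - \frac{1}{-25 + \left(3 \left(\left(-1\right) \left(-10\right)\right) + \frac{3}{-10 + 29}\right)} = 1751 - \frac{1}{-25 + \left(3 \cdot 10 + \frac{3}{19}\right)} = 1751 - \frac{1}{-25 + \left(30 + 3 \cdot \frac{1}{19}\right)} = 1751 - \frac{1}{-25 + \left(30 + \frac{3}{19}\right)} = 1751 - \frac{1}{-25 + \frac{573}{19}} = 1751 - \frac{1}{\frac{98}{19}} = 1751 - \frac{19}{98} = \frac{171579}{98}$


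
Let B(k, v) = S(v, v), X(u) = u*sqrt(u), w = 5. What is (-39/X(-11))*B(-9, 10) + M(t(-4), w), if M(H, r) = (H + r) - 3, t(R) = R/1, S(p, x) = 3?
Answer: -2 - 117*I*sqrt(11)/121 ≈ -2.0 - 3.207*I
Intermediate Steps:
X(u) = u**(3/2)
B(k, v) = 3
t(R) = R (t(R) = R*1 = R)
M(H, r) = -3 + H + r
(-39/X(-11))*B(-9, 10) + M(t(-4), w) = -39*I*sqrt(11)/121*3 + (-3 - 4 + 5) = -39*I*sqrt(11)/121*3 - 2 = -117*I*sqrt(11)/121 - 2 = -2 - 117*I*sqrt(11)/121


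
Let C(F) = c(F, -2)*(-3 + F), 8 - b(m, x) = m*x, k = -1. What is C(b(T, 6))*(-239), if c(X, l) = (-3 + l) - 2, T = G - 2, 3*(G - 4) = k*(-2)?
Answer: -18403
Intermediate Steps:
G = 14/3 (G = 4 + (-1*(-2))/3 = 4 + (1/3)*2 = 4 + 2/3 = 14/3 ≈ 4.6667)
T = 8/3 (T = 14/3 - 2 = 8/3 ≈ 2.6667)
b(m, x) = 8 - m*x
c(X, l) = -5 + l
C(F) = 21 - 7*F (C(F) = (-5 - 2)*(-3 + F) = -7*(-3 + F) = 21 - 7*F)
C(b(T, 6))*(-239) = (21 - 7*(8 - 1*8/3*6))*(-239) = (21 - 7*(8 - 16))*(-239) = (21 - 7*(-8))*(-239) = (21 + 56)*(-239) = 77*(-239) = -18403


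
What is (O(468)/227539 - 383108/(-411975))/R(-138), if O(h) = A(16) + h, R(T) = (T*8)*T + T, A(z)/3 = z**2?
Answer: 43840606156/7134299064509175 ≈ 6.1450e-6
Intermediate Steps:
A(z) = 3*z**2
R(T) = T + 8*T**2 (R(T) = (8*T)*T + T = 8*T**2 + T = T + 8*T**2)
O(h) = 768 + h (O(h) = 3*16**2 + h = 3*256 + h = 768 + h)
(O(468)/227539 - 383108/(-411975))/R(-138) = ((768 + 468)/227539 - 383108/(-411975))/((-138*(1 + 8*(-138)))) = (1236*(1/227539) - 383108*(-1/411975))/((-138*(1 - 1104))) = (1236/227539 + 383108/411975)/((-138*(-1103))) = (87681212312/93740379525)/152214 = (87681212312/93740379525)*(1/152214) = 43840606156/7134299064509175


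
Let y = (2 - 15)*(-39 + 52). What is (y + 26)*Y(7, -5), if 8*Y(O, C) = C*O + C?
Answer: 715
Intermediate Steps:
Y(O, C) = C/8 + C*O/8 (Y(O, C) = (C*O + C)/8 = (C + C*O)/8 = C/8 + C*O/8)
y = -169 (y = -13*13 = -169)
(y + 26)*Y(7, -5) = (-169 + 26)*((⅛)*(-5)*(1 + 7)) = -143*(-5)*8/8 = -143*(-5) = 715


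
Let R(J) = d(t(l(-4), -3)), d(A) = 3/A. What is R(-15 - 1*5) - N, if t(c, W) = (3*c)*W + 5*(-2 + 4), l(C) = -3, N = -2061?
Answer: 76260/37 ≈ 2061.1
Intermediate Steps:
t(c, W) = 10 + 3*W*c (t(c, W) = 3*W*c + 5*2 = 3*W*c + 10 = 10 + 3*W*c)
R(J) = 3/37 (R(J) = 3/(10 + 3*(-3)*(-3)) = 3/(10 + 27) = 3/37)
R(-15 - 1*5) - N = 3/37 - 1*(-2061) = 3/37 + 2061 = 76260/37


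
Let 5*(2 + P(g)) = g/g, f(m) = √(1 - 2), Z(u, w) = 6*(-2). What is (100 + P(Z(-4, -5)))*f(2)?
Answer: 491*I/5 ≈ 98.2*I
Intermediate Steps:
Z(u, w) = -12
f(m) = I (f(m) = √(-1) = I)
P(g) = -9/5 (P(g) = -2 + (g/g)/5 = -2 + (⅕)*1 = -2 + ⅕ = -9/5)
(100 + P(Z(-4, -5)))*f(2) = (100 - 9/5)*I = 491*I/5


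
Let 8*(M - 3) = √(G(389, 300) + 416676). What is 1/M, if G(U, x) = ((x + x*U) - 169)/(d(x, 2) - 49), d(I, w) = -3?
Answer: -768/1655413 + 16*√1657717/1655413 ≈ 0.011980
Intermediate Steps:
G(U, x) = 13/4 - x/52 - U*x/52 (G(U, x) = ((x + x*U) - 169)/(-3 - 49) = ((x + U*x) - 169)/(-52) = (-169 + x + U*x)*(-1/52) = 13/4 - x/52 - U*x/52)
M = 3 + √1657717/16 (M = 3 + √((13/4 - 1/52*300 - 1/52*389*300) + 416676)/8 = 3 + √((13/4 - 75/13 - 29175/13) + 416676)/8 = 3 + √(-8987/4 + 416676)/8 = 3 + √(1657717/4)/8 = 3 + (√1657717/2)/8 = 3 + √1657717/16 ≈ 83.470)
1/M = 1/(3 + √1657717/16)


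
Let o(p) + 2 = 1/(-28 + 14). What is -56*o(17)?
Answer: 116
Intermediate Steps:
o(p) = -29/14 (o(p) = -2 + 1/(-28 + 14) = -2 + 1/(-14) = -2 - 1/14 = -29/14)
-56*o(17) = -56*(-29/14) = 116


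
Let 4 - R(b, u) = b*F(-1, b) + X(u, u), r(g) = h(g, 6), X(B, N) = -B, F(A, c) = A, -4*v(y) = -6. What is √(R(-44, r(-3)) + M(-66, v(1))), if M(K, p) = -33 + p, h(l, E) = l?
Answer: I*√298/2 ≈ 8.6313*I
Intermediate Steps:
v(y) = 3/2 (v(y) = -¼*(-6) = 3/2)
r(g) = g
R(b, u) = 4 + b + u (R(b, u) = 4 - (b*(-1) - u) = 4 - (-b - u) = 4 + (b + u) = 4 + b + u)
√(R(-44, r(-3)) + M(-66, v(1))) = √((4 - 44 - 3) + (-33 + 3/2)) = √(-43 - 63/2) = √(-149/2) = I*√298/2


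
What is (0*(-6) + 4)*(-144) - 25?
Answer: -601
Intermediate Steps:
(0*(-6) + 4)*(-144) - 25 = (0 + 4)*(-144) - 25 = 4*(-144) - 25 = -576 - 25 = -601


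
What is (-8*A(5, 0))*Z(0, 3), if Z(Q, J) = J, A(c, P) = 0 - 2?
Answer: 48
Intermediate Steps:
A(c, P) = -2
(-8*A(5, 0))*Z(0, 3) = -8*(-2)*3 = 16*3 = 48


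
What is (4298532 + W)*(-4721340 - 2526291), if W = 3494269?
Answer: -56479346104431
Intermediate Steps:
(4298532 + W)*(-4721340 - 2526291) = (4298532 + 3494269)*(-4721340 - 2526291) = 7792801*(-7247631) = -56479346104431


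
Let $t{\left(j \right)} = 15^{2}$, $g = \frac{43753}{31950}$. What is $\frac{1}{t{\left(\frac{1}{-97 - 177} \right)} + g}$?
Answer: $\frac{31950}{7232503} \approx 0.0044176$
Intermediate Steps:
$g = \frac{43753}{31950}$ ($g = 43753 \cdot \frac{1}{31950} = \frac{43753}{31950} \approx 1.3694$)
$t{\left(j \right)} = 225$
$\frac{1}{t{\left(\frac{1}{-97 - 177} \right)} + g} = \frac{1}{225 + \frac{43753}{31950}} = \frac{1}{\frac{7232503}{31950}} = \frac{31950}{7232503}$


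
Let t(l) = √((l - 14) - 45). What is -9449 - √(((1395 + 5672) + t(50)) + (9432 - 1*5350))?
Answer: -9449 - √(11149 + 3*I) ≈ -9554.6 - 0.014206*I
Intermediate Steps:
t(l) = √(-59 + l) (t(l) = √((-14 + l) - 45) = √(-59 + l))
-9449 - √(((1395 + 5672) + t(50)) + (9432 - 1*5350)) = -9449 - √(((1395 + 5672) + √(-59 + 50)) + (9432 - 1*5350)) = -9449 - √((7067 + √(-9)) + (9432 - 5350)) = -9449 - √((7067 + 3*I) + 4082) = -9449 - √(11149 + 3*I)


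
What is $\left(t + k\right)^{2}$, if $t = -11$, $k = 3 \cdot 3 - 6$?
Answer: $64$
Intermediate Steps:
$k = 3$ ($k = 9 - 6 = 3$)
$\left(t + k\right)^{2} = \left(-11 + 3\right)^{2} = \left(-8\right)^{2} = 64$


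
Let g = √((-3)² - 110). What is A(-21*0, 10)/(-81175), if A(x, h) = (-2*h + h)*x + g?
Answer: -I*√101/81175 ≈ -0.00012381*I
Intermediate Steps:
g = I*√101 (g = √(9 - 110) = √(-101) = I*√101 ≈ 10.05*I)
A(x, h) = I*√101 - h*x (A(x, h) = (-2*h + h)*x + I*√101 = (-h)*x + I*√101 = -h*x + I*√101 = I*√101 - h*x)
A(-21*0, 10)/(-81175) = (I*√101 - 1*10*(-21*0))/(-81175) = (I*√101 - 1*10*0)*(-1/81175) = (I*√101 + 0)*(-1/81175) = (I*√101)*(-1/81175) = -I*√101/81175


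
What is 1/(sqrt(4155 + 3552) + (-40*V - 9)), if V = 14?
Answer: -569/316054 - sqrt(7707)/316054 ≈ -0.0020781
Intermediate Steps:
1/(sqrt(4155 + 3552) + (-40*V - 9)) = 1/(sqrt(4155 + 3552) + (-40*14 - 9)) = 1/(sqrt(7707) + (-560 - 9)) = 1/(sqrt(7707) - 569) = 1/(-569 + sqrt(7707))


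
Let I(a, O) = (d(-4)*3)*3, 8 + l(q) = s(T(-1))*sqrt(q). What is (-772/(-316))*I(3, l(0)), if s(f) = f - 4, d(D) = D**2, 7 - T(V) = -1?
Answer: 27792/79 ≈ 351.80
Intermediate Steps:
T(V) = 8 (T(V) = 7 - 1*(-1) = 7 + 1 = 8)
s(f) = -4 + f
l(q) = -8 + 4*sqrt(q) (l(q) = -8 + (-4 + 8)*sqrt(q) = -8 + 4*sqrt(q))
I(a, O) = 144 (I(a, O) = ((-4)**2*3)*3 = (16*3)*3 = 48*3 = 144)
(-772/(-316))*I(3, l(0)) = -772/(-316)*144 = -772*(-1/316)*144 = (193/79)*144 = 27792/79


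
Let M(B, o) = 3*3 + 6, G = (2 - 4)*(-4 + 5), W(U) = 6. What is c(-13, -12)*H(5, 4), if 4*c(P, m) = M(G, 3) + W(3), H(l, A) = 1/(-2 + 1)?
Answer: -21/4 ≈ -5.2500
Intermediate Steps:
G = -2 (G = -2*1 = -2)
M(B, o) = 15 (M(B, o) = 9 + 6 = 15)
H(l, A) = -1 (H(l, A) = 1/(-1) = -1)
c(P, m) = 21/4 (c(P, m) = (15 + 6)/4 = (¼)*21 = 21/4)
c(-13, -12)*H(5, 4) = (21/4)*(-1) = -21/4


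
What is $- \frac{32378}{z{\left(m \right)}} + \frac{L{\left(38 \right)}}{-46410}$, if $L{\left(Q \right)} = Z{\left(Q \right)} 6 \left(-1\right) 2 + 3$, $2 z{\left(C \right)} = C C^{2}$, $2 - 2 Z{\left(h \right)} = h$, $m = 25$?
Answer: $- \frac{200583189}{48343750} \approx -4.1491$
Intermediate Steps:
$Z{\left(h \right)} = 1 - \frac{h}{2}$
$z{\left(C \right)} = \frac{C^{3}}{2}$ ($z{\left(C \right)} = \frac{C C^{2}}{2} = \frac{C^{3}}{2}$)
$L{\left(Q \right)} = -9 + 6 Q$ ($L{\left(Q \right)} = \left(1 - \frac{Q}{2}\right) 6 \left(-1\right) 2 + 3 = \left(6 - 3 Q\right) \left(-1\right) 2 + 3 = \left(-6 + 3 Q\right) 2 + 3 = \left(-12 + 6 Q\right) + 3 = -9 + 6 Q$)
$- \frac{32378}{z{\left(m \right)}} + \frac{L{\left(38 \right)}}{-46410} = - \frac{32378}{\frac{1}{2} \cdot 25^{3}} + \frac{-9 + 6 \cdot 38}{-46410} = - \frac{32378}{\frac{1}{2} \cdot 15625} + \left(-9 + 228\right) \left(- \frac{1}{46410}\right) = - \frac{32378}{\frac{15625}{2}} + 219 \left(- \frac{1}{46410}\right) = \left(-32378\right) \frac{2}{15625} - \frac{73}{15470} = - \frac{64756}{15625} - \frac{73}{15470} = - \frac{200583189}{48343750}$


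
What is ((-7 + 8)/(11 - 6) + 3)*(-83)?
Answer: -1328/5 ≈ -265.60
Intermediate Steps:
((-7 + 8)/(11 - 6) + 3)*(-83) = (1/5 + 3)*(-83) = (1*(⅕) + 3)*(-83) = (⅕ + 3)*(-83) = (16/5)*(-83) = -1328/5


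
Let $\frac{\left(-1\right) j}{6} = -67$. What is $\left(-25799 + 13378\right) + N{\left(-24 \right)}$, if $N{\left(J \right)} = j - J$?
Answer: $-11995$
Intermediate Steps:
$j = 402$ ($j = \left(-6\right) \left(-67\right) = 402$)
$N{\left(J \right)} = 402 - J$
$\left(-25799 + 13378\right) + N{\left(-24 \right)} = \left(-25799 + 13378\right) + \left(402 - -24\right) = -12421 + \left(402 + 24\right) = -12421 + 426 = -11995$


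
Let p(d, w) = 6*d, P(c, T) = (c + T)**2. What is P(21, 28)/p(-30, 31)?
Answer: -2401/180 ≈ -13.339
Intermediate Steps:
P(c, T) = (T + c)**2
P(21, 28)/p(-30, 31) = (28 + 21)**2/((6*(-30))) = 49**2/(-180) = 2401*(-1/180) = -2401/180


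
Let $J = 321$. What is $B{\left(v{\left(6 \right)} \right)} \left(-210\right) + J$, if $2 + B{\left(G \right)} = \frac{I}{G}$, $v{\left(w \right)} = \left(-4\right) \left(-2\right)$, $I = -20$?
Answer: $1266$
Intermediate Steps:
$v{\left(w \right)} = 8$
$B{\left(G \right)} = -2 - \frac{20}{G}$
$B{\left(v{\left(6 \right)} \right)} \left(-210\right) + J = \left(-2 - \frac{20}{8}\right) \left(-210\right) + 321 = \left(-2 - \frac{5}{2}\right) \left(-210\right) + 321 = \left(- \frac{9}{2}\right) \left(-210\right) + 321 = 945 + 321 = 1266$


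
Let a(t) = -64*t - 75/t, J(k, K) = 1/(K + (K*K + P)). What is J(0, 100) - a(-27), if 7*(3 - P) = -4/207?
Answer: -228035599786/131753259 ≈ -1730.8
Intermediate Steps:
P = 4351/1449 (P = 3 - (-4)/(7*207) = 3 - ⅐*(-4/207) = 3 + 4/1449 = 4351/1449 ≈ 3.0028)
J(k, K) = 1/(4351/1449 + K + K²) (J(k, K) = 1/(K + (K*K + 4351/1449)) = 1/(K + (K² + 4351/1449)) = 1/(K + (4351/1449 + K²)) = 1/(4351/1449 + K + K²))
a(t) = -75/t - 64*t
J(0, 100) - a(-27) = 1449/(4351 + 1449*100 + 1449*100²) - (-75/(-27) - 64*(-27)) = 1449/(4351 + 144900 + 1449*10000) - (-75*(-1/27) + 1728) = 1449/(4351 + 144900 + 14490000) - (25/9 + 1728) = 1449/14639251 - 1*15577/9 = 1449*(1/14639251) - 15577/9 = 1449/14639251 - 15577/9 = -228035599786/131753259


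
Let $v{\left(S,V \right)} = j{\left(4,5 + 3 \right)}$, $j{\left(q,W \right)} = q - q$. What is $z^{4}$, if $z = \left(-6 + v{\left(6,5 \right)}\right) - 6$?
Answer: $20736$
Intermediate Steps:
$j{\left(q,W \right)} = 0$
$v{\left(S,V \right)} = 0$
$z = -12$ ($z = \left(-6 + 0\right) - 6 = -6 - 6 = -12$)
$z^{4} = \left(-12\right)^{4} = 20736$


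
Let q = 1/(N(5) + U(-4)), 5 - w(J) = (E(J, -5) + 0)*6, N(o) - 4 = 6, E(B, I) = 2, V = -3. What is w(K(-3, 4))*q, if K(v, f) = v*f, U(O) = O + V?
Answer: -7/3 ≈ -2.3333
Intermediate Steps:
U(O) = -3 + O (U(O) = O - 3 = -3 + O)
N(o) = 10 (N(o) = 4 + 6 = 10)
K(v, f) = f*v
w(J) = -7 (w(J) = 5 - (2 + 0)*6 = 5 - 2*6 = 5 - 1*12 = 5 - 12 = -7)
q = ⅓ (q = 1/(10 + (-3 - 4)) = 1/(10 - 7) = 1/3 = ⅓ ≈ 0.33333)
w(K(-3, 4))*q = -7*⅓ = -7/3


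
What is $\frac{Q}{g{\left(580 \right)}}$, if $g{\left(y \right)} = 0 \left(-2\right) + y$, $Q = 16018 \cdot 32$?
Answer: $\frac{128144}{145} \approx 883.75$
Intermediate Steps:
$Q = 512576$
$g{\left(y \right)} = y$ ($g{\left(y \right)} = 0 + y = y$)
$\frac{Q}{g{\left(580 \right)}} = \frac{512576}{580} = 512576 \cdot \frac{1}{580} = \frac{128144}{145}$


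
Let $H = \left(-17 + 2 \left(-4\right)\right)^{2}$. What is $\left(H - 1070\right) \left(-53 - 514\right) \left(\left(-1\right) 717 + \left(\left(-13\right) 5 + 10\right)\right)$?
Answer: $-194787180$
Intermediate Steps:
$H = 625$ ($H = \left(-17 - 8\right)^{2} = \left(-25\right)^{2} = 625$)
$\left(H - 1070\right) \left(-53 - 514\right) \left(\left(-1\right) 717 + \left(\left(-13\right) 5 + 10\right)\right) = \left(625 - 1070\right) \left(-53 - 514\right) \left(\left(-1\right) 717 + \left(\left(-13\right) 5 + 10\right)\right) = - 445 \left(- 567 \left(-717 + \left(-65 + 10\right)\right)\right) = - 445 \left(- 567 \left(-717 - 55\right)\right) = - 445 \left(\left(-567\right) \left(-772\right)\right) = \left(-445\right) 437724 = -194787180$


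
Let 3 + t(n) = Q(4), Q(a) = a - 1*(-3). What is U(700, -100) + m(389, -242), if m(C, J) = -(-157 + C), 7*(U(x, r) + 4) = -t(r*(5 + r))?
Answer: -1656/7 ≈ -236.57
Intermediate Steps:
Q(a) = 3 + a (Q(a) = a + 3 = 3 + a)
t(n) = 4 (t(n) = -3 + (3 + 4) = -3 + 7 = 4)
U(x, r) = -32/7 (U(x, r) = -4 + (-1*4)/7 = -4 + (1/7)*(-4) = -4 - 4/7 = -32/7)
m(C, J) = 157 - C
U(700, -100) + m(389, -242) = -32/7 + (157 - 1*389) = -32/7 + (157 - 389) = -32/7 - 232 = -1656/7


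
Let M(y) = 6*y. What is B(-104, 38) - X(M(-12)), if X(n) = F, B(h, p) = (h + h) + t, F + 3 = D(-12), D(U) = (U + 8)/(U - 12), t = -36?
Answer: -1447/6 ≈ -241.17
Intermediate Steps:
D(U) = (8 + U)/(-12 + U)
F = -17/6 (F = -3 + (8 - 12)/(-12 - 12) = -3 - 4/(-24) = -3 - 1/24*(-4) = -3 + ⅙ = -17/6 ≈ -2.8333)
B(h, p) = -36 + 2*h (B(h, p) = (h + h) - 36 = 2*h - 36 = -36 + 2*h)
X(n) = -17/6
B(-104, 38) - X(M(-12)) = (-36 + 2*(-104)) - 1*(-17/6) = (-36 - 208) + 17/6 = -244 + 17/6 = -1447/6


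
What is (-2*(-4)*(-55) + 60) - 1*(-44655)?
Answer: 44275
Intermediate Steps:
(-2*(-4)*(-55) + 60) - 1*(-44655) = (8*(-55) + 60) + 44655 = (-440 + 60) + 44655 = -380 + 44655 = 44275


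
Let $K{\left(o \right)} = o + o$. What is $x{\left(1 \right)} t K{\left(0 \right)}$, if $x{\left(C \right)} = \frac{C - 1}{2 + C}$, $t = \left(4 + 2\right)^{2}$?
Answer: $0$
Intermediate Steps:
$K{\left(o \right)} = 2 o$
$t = 36$ ($t = 6^{2} = 36$)
$x{\left(C \right)} = \frac{-1 + C}{2 + C}$
$x{\left(1 \right)} t K{\left(0 \right)} = \frac{-1 + 1}{2 + 1} \cdot 36 \cdot 2 \cdot 0 = \frac{1}{3} \cdot 0 \cdot 36 \cdot 0 = 0 \cdot 36 \cdot 0 = 0 \cdot 0 = 0$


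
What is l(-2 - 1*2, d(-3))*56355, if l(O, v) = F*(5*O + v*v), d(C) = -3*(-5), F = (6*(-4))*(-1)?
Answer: 277266600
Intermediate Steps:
F = 24 (F = -24*(-1) = 24)
d(C) = 15
l(O, v) = 24*v² + 120*O (l(O, v) = 24*(5*O + v*v) = 24*(5*O + v²) = 24*(v² + 5*O) = 24*v² + 120*O)
l(-2 - 1*2, d(-3))*56355 = (24*15² + 120*(-2 - 1*2))*56355 = (24*225 + 120*(-2 - 2))*56355 = (5400 + 120*(-4))*56355 = (5400 - 480)*56355 = 4920*56355 = 277266600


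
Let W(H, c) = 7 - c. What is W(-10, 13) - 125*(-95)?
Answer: 11869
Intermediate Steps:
W(-10, 13) - 125*(-95) = (7 - 1*13) - 125*(-95) = (7 - 13) + 11875 = -6 + 11875 = 11869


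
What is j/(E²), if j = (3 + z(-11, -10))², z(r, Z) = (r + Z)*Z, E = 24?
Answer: 5041/64 ≈ 78.766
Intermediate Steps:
z(r, Z) = Z*(Z + r) (z(r, Z) = (Z + r)*Z = Z*(Z + r))
j = 45369 (j = (3 - 10*(-10 - 11))² = (3 - 10*(-21))² = (3 + 210)² = 213² = 45369)
j/(E²) = 45369/(24²) = 45369/576 = 45369*(1/576) = 5041/64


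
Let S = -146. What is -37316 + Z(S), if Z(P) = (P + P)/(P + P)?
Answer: -37315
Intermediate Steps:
Z(P) = 1 (Z(P) = (2*P)/((2*P)) = (2*P)*(1/(2*P)) = 1)
-37316 + Z(S) = -37316 + 1 = -37315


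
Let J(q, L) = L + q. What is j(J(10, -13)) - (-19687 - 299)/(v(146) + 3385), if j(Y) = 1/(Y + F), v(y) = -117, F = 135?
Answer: 660355/107844 ≈ 6.1232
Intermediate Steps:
j(Y) = 1/(135 + Y) (j(Y) = 1/(Y + 135) = 1/(135 + Y))
j(J(10, -13)) - (-19687 - 299)/(v(146) + 3385) = 1/(135 + (-13 + 10)) - (-19687 - 299)/(-117 + 3385) = 1/(135 - 3) - (-19986)/3268 = 1/132 - (-19986)/3268 = 1/132 - 1*(-9993/1634) = 1/132 + 9993/1634 = 660355/107844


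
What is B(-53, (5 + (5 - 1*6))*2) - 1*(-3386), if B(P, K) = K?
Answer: 3394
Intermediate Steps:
B(-53, (5 + (5 - 1*6))*2) - 1*(-3386) = (5 + (5 - 1*6))*2 - 1*(-3386) = (5 + (5 - 6))*2 + 3386 = (5 - 1)*2 + 3386 = 4*2 + 3386 = 8 + 3386 = 3394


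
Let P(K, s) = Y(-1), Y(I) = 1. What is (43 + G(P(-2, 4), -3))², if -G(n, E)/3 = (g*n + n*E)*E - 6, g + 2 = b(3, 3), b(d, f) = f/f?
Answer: 625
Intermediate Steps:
b(d, f) = 1
g = -1 (g = -2 + 1 = -1)
P(K, s) = 1
G(n, E) = 18 - 3*E*(-n + E*n) (G(n, E) = -3*((-n + n*E)*E - 6) = -3*((-n + E*n)*E - 6) = -3*(E*(-n + E*n) - 6) = -3*(-6 + E*(-n + E*n)) = 18 - 3*E*(-n + E*n))
(43 + G(P(-2, 4), -3))² = (43 + (18 - 3*1*(-3)² + 3*(-3)*1))² = (43 + (18 - 3*1*9 - 9))² = (43 + (18 - 27 - 9))² = (43 - 18)² = 25² = 625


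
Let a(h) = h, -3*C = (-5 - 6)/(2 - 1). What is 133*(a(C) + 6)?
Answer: 3857/3 ≈ 1285.7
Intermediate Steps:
C = 11/3 (C = -(-5 - 6)/(3*(2 - 1)) = -(-11)/(3*1) = -(-11)/3 = -1/3*(-11) = 11/3 ≈ 3.6667)
133*(a(C) + 6) = 133*(11/3 + 6) = 133*(29/3) = 3857/3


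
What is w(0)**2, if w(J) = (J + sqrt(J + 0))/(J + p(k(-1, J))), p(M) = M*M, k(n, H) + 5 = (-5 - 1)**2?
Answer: 0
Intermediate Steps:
k(n, H) = 31 (k(n, H) = -5 + (-5 - 1)**2 = -5 + (-6)**2 = -5 + 36 = 31)
p(M) = M**2
w(J) = (J + sqrt(J))/(961 + J) (w(J) = (J + sqrt(J + 0))/(J + 31**2) = (J + sqrt(J))/(J + 961) = (J + sqrt(J))/(961 + J))
w(0)**2 = ((0 + sqrt(0))/(961 + 0))**2 = ((0 + 0)/961)**2 = ((1/961)*0)**2 = 0**2 = 0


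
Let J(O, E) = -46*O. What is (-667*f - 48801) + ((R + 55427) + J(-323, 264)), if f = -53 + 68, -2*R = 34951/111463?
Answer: 2558932603/222926 ≈ 11479.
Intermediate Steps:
R = -34951/222926 (R = -34951/(2*111463) = -½*34951/111463 = -34951/222926 ≈ -0.15678)
f = 15
(-667*f - 48801) + ((R + 55427) + J(-323, 264)) = (-667*15 - 48801) + ((-34951/222926 + 55427) - 46*(-323)) = (-10005 - 48801) + (12356084451/222926 + 14858) = -58806 + 15668318959/222926 = 2558932603/222926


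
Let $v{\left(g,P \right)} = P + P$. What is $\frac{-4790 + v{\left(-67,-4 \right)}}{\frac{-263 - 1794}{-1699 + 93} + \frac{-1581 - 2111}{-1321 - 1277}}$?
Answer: $- \frac{909959892}{512429} \approx -1775.8$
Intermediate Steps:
$v{\left(g,P \right)} = 2 P$
$\frac{-4790 + v{\left(-67,-4 \right)}}{\frac{-263 - 1794}{-1699 + 93} + \frac{-1581 - 2111}{-1321 - 1277}} = \frac{-4790 + 2 \left(-4\right)}{\frac{-263 - 1794}{-1699 + 93} + \frac{-1581 - 2111}{-1321 - 1277}} = \frac{-4790 - 8}{- \frac{2057}{-1606} - \frac{3692}{-2598}} = - \frac{4798}{\left(-2057\right) \left(- \frac{1}{1606}\right) - - \frac{1846}{1299}} = - \frac{4798}{\frac{187}{146} + \frac{1846}{1299}} = - \frac{4798}{\frac{512429}{189654}} = \left(-4798\right) \frac{189654}{512429} = - \frac{909959892}{512429}$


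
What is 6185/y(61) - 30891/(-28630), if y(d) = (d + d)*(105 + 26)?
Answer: 23956304/16341595 ≈ 1.4660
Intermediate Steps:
y(d) = 262*d (y(d) = (2*d)*131 = 262*d)
6185/y(61) - 30891/(-28630) = 6185/((262*61)) - 30891/(-28630) = 6185/15982 - 30891*(-1/28630) = 6185*(1/15982) + 4413/4090 = 6185/15982 + 4413/4090 = 23956304/16341595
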